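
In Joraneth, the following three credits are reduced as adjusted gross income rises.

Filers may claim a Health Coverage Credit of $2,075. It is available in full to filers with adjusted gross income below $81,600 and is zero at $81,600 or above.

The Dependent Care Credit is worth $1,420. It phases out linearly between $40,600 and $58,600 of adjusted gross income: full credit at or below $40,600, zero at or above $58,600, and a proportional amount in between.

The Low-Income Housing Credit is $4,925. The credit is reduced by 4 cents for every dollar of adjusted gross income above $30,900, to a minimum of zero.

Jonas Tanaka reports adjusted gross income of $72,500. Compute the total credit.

Health Coverage Credit: $72,500 is below the $81,600 cutoff, so the full $2,075 applies.
Dependent Care Credit: $72,500 is at or above $58,600, so the credit is $0.
Low-Income Housing Credit: 4% of the $41,600 excess over $30,900 is $1,664; credit = $4,925 − $1,664 = $3,261.
Total: $2,075 + $0 + $3,261 = $5,336.

$5,336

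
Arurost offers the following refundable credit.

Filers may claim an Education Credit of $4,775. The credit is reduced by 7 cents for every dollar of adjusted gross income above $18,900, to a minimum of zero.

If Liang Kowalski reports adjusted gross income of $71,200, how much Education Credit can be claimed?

$1,114

Education Credit: 7% of the $52,300 excess over $18,900 is $3,661; credit = $4,775 − $3,661 = $1,114.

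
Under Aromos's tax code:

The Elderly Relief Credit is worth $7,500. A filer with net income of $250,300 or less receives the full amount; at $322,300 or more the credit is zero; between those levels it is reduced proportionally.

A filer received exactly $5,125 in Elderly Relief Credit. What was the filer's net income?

$273,100

$5,125 is 5,125/7,500 of the full $7,500, so 2,375/7,500 of the $72,000 range has been used: income = $250,300 + $72,000 × 2,375/7,500 = $273,100.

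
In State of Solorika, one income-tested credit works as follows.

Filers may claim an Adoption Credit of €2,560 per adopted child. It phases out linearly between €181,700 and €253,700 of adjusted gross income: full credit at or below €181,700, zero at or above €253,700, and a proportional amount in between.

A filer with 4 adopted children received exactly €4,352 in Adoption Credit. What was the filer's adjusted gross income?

€223,100

Full credit = 4 × €2,560 = €10,240.
€4,352 is 4,352/10,240 of the full €10,240, so 5,888/10,240 of the €72,000 range has been used: income = €181,700 + €72,000 × 5,888/10,240 = €223,100.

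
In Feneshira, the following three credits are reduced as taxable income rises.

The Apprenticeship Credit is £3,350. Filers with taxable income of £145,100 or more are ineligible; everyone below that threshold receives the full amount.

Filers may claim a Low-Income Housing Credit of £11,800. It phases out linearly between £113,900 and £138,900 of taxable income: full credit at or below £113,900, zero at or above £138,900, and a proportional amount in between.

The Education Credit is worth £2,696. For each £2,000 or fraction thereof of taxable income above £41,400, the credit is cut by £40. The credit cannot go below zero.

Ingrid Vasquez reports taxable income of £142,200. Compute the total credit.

£4,006

Apprenticeship Credit: £142,200 is below the £145,100 cutoff, so the full £3,350 applies.
Low-Income Housing Credit: £142,200 is at or above £138,900, so the credit is £0.
Education Credit: income exceeds £41,400 by £100,800, which is 51 full-or-partial £2,000 increments; reduction = 51 × £40 = £2,040, leaving £656.
Total: £3,350 + £0 + £656 = £4,006.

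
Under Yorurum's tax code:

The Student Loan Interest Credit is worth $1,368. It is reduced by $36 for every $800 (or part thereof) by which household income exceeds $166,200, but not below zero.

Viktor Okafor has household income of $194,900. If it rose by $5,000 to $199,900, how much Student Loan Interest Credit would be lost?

At $194,900 — income exceeds $166,200 by $28,700, which is 36 full-or-partial $800 increments; reduction = 36 × $36 = $1,296, leaving $72.
At $199,900 — income exceeds $166,200 by $33,700 → 43 increments × $36 = $1,548 ≥ base, so the credit is $0.
Lost: $72 − $0 = $72.

$72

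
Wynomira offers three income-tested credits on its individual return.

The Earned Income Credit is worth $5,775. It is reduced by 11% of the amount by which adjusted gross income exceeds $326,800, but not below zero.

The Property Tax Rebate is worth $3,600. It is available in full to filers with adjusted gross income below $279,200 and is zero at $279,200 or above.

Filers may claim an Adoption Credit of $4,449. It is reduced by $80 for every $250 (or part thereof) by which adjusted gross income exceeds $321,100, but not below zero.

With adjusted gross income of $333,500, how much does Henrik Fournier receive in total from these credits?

$5,487

Earned Income Credit: 11% of the $6,700 excess over $326,800 is $737; credit = $5,775 − $737 = $5,038.
Property Tax Rebate: $333,500 meets or exceeds the $279,200 cutoff, so the credit is $0.
Adoption Credit: income exceeds $321,100 by $12,400, which is 50 full-or-partial $250 increments; reduction = 50 × $80 = $4,000, leaving $449.
Total: $5,038 + $0 + $449 = $5,487.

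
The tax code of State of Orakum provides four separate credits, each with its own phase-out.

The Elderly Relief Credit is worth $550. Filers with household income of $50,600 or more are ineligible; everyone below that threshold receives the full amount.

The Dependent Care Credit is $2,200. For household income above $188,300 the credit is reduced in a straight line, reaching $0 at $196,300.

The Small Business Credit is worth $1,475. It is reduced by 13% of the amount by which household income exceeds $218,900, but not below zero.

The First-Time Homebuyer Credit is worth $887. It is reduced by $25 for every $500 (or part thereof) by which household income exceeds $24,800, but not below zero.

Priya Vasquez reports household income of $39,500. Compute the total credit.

Elderly Relief Credit: $39,500 is below the $50,600 cutoff, so the full $550 applies.
Dependent Care Credit: $39,500 is at or below the $188,300 threshold, so the full $2,200 applies.
Small Business Credit: $39,500 is at or below the $218,900 threshold, so the full $1,475 applies.
First-Time Homebuyer Credit: income exceeds $24,800 by $14,700, which is 30 full-or-partial $500 increments; reduction = 30 × $25 = $750, leaving $137.
Total: $550 + $2,200 + $1,475 + $137 = $4,362.

$4,362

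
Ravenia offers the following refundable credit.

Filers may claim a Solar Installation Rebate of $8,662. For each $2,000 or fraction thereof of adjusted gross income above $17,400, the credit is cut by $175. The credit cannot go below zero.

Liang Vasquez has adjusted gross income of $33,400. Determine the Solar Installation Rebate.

$7,262

Solar Installation Rebate: income exceeds $17,400 by $16,000, which is 8 full-or-partial $2,000 increments; reduction = 8 × $175 = $1,400, leaving $7,262.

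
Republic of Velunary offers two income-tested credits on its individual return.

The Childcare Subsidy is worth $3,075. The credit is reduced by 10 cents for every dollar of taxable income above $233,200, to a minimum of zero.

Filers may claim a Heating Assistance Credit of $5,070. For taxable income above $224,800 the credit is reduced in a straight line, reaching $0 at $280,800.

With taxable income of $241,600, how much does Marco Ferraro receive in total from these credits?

$5,784

Childcare Subsidy: 10% of the $8,400 excess over $233,200 is $840; credit = $3,075 − $840 = $2,235.
Heating Assistance Credit: $241,600 is $16,800 into a $56,000 phase-out range, leaving 39,200/56,000 of the credit: $5,070 × 39,200/56,000 = $3,549.
Total: $2,235 + $3,549 = $5,784.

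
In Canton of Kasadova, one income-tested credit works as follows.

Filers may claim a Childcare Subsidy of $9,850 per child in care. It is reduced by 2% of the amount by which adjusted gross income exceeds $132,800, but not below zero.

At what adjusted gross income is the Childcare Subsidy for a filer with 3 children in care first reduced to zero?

Full credit = 3 × $9,850 = $29,550.
The credit falls by 2% of each dollar above $132,800, so it reaches zero when the excess is $29,550 / 2% = $1,477,500: income = $132,800 + $1,477,500 = $1,610,300.

$1,610,300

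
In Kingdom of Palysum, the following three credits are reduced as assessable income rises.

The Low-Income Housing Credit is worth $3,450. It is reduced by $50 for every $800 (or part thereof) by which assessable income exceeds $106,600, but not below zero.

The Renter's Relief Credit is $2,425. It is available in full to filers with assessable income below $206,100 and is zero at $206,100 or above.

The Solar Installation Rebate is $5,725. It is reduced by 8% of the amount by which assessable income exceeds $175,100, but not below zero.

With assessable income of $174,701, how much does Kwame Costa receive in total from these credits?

$8,150

Low-Income Housing Credit: income exceeds $106,600 by $68,101 → 86 increments × $50 = $4,300 ≥ base, so the credit is $0.
Renter's Relief Credit: $174,701 is below the $206,100 cutoff, so the full $2,425 applies.
Solar Installation Rebate: $174,701 is at or below the $175,100 threshold, so the full $5,725 applies.
Total: $0 + $2,425 + $5,725 = $8,150.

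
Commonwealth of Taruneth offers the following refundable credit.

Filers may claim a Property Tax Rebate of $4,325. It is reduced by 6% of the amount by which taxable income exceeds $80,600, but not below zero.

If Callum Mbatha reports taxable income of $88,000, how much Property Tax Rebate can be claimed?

$3,881

Property Tax Rebate: 6% of the $7,400 excess over $80,600 is $444; credit = $4,325 − $444 = $3,881.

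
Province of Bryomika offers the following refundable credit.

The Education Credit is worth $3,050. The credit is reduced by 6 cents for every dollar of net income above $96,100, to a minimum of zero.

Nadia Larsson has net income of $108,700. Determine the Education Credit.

$2,294

Education Credit: 6% of the $12,600 excess over $96,100 is $756; credit = $3,050 − $756 = $2,294.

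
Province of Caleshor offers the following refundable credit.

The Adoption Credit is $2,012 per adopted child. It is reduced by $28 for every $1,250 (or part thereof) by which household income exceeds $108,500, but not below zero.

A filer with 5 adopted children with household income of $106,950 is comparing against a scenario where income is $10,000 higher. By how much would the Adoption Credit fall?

$196

At $106,950 — base = 5 × $2,012 = $10,060. $106,950 is at or below the $108,500 threshold, so the full $10,060 applies.
At $116,950 — base = 5 × $2,012 = $10,060. income exceeds $108,500 by $8,450, which is 7 full-or-partial $1,250 increments; reduction = 7 × $28 = $196, leaving $9,864.
Lost: $10,060 − $9,864 = $196.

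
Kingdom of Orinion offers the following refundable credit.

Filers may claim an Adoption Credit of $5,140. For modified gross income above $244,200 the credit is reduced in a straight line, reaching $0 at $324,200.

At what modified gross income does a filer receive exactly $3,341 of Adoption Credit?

$3,341 is 3,341/5,140 of the full $5,140, so 1,799/5,140 of the $80,000 range has been used: income = $244,200 + $80,000 × 1,799/5,140 = $272,200.

$272,200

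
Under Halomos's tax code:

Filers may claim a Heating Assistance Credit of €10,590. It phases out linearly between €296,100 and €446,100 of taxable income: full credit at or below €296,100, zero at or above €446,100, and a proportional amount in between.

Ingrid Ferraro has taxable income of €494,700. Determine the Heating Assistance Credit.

Heating Assistance Credit: €494,700 is at or above €446,100, so the credit is €0.

€0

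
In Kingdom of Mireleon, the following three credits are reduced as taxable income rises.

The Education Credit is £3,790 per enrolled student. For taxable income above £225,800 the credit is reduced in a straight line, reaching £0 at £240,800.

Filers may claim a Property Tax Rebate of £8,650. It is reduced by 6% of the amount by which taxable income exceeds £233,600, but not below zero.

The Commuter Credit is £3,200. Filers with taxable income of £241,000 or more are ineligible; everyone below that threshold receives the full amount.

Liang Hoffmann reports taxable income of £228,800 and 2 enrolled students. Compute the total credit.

£17,914

Education Credit: base = 2 × £3,790 = £7,580. £228,800 is £3,000 into a £15,000 phase-out range, leaving 12,000/15,000 of the credit: £7,580 × 12,000/15,000 = £6,064.
Property Tax Rebate: £228,800 is at or below the £233,600 threshold, so the full £8,650 applies.
Commuter Credit: £228,800 is below the £241,000 cutoff, so the full £3,200 applies.
Total: £6,064 + £8,650 + £3,200 = £17,914.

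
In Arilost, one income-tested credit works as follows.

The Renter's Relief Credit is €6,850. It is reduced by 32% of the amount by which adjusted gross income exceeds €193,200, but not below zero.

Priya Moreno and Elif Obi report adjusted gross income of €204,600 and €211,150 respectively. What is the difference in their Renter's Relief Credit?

€2,096

Priya (€204,600): Renter's Relief Credit: 32% of the €11,400 excess over €193,200 is €3,648; credit = €6,850 − €3,648 = €3,202.
Elif (€211,150): Renter's Relief Credit: 32% of the €17,950 excess over €193,200 is €5,744; credit = €6,850 − €5,744 = €1,106.
Difference: |€3,202 − €1,106| = €2,096.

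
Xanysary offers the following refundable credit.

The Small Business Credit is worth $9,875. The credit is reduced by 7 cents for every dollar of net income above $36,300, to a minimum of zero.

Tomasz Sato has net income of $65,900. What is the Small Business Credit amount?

$7,803

Small Business Credit: 7% of the $29,600 excess over $36,300 is $2,072; credit = $9,875 − $2,072 = $7,803.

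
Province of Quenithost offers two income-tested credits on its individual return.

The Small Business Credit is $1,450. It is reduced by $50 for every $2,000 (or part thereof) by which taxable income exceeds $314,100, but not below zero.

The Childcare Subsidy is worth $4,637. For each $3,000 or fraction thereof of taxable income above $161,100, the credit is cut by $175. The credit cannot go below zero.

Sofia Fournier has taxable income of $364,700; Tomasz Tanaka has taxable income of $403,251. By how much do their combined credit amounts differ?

Sofia ($364,700): Small Business Credit: income exceeds $314,100 by $50,600, which is 26 full-or-partial $2,000 increments; reduction = 26 × $50 = $1,300, leaving $150. Childcare Subsidy: income exceeds $161,100 by $203,600 → 68 increments × $175 = $11,900 ≥ base, so the credit is $0. total $150 + $0 = $150
Tomasz ($403,251): Small Business Credit: income exceeds $314,100 by $89,151 → 45 increments × $50 = $2,250 ≥ base, so the credit is $0. Childcare Subsidy: income exceeds $161,100 by $242,151 → 81 increments × $175 = $14,175 ≥ base, so the credit is $0. total $0 + $0 = $0
Difference: |$150 − $0| = $150.

$150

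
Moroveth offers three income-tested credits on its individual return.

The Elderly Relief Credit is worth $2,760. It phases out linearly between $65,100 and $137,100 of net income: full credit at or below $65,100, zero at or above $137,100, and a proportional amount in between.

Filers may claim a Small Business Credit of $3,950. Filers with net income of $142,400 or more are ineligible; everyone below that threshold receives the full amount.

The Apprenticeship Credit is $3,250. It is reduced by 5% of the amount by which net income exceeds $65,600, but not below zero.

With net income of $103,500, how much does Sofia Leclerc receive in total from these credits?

Elderly Relief Credit: $103,500 is $38,400 into a $72,000 phase-out range, leaving 33,600/72,000 of the credit: $2,760 × 33,600/72,000 = $1,288.
Small Business Credit: $103,500 is below the $142,400 cutoff, so the full $3,950 applies.
Apprenticeship Credit: 5% of the $37,900 excess over $65,600 is $1,895; credit = $3,250 − $1,895 = $1,355.
Total: $1,288 + $3,950 + $1,355 = $6,593.

$6,593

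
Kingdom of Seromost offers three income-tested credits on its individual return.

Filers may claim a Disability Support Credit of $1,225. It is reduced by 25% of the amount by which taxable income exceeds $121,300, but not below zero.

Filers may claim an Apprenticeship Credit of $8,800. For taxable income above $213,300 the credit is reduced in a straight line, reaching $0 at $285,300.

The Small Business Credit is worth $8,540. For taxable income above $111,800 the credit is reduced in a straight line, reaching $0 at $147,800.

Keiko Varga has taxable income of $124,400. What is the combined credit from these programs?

$14,801

Disability Support Credit: 25% of the $3,100 excess over $121,300 is $775; credit = $1,225 − $775 = $450.
Apprenticeship Credit: $124,400 is at or below the $213,300 threshold, so the full $8,800 applies.
Small Business Credit: $124,400 is $12,600 into a $36,000 phase-out range, leaving 23,400/36,000 of the credit: $8,540 × 23,400/36,000 = $5,551.
Total: $450 + $8,800 + $5,551 = $14,801.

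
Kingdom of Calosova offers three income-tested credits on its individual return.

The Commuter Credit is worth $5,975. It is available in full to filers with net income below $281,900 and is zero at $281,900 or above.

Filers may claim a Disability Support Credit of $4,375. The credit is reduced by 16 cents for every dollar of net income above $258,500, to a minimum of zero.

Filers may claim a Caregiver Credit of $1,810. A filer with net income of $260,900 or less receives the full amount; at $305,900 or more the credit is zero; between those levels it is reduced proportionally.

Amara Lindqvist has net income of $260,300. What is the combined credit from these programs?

$11,872

Commuter Credit: $260,300 is below the $281,900 cutoff, so the full $5,975 applies.
Disability Support Credit: 16% of the $1,800 excess over $258,500 is $288; credit = $4,375 − $288 = $4,087.
Caregiver Credit: $260,300 is at or below the $260,900 threshold, so the full $1,810 applies.
Total: $5,975 + $4,087 + $1,810 = $11,872.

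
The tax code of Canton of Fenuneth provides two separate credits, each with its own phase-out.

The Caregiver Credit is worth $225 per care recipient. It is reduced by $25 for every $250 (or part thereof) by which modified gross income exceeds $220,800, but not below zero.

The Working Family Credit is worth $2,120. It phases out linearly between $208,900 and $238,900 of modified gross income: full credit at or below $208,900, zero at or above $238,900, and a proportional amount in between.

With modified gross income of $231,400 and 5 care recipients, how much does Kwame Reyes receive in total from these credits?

Caregiver Credit: base = 5 × $225 = $1,125. income exceeds $220,800 by $10,600, which is 43 full-or-partial $250 increments; reduction = 43 × $25 = $1,075, leaving $50.
Working Family Credit: $231,400 is $22,500 into a $30,000 phase-out range, leaving 7,500/30,000 of the credit: $2,120 × 7,500/30,000 = $530.
Total: $50 + $530 = $580.

$580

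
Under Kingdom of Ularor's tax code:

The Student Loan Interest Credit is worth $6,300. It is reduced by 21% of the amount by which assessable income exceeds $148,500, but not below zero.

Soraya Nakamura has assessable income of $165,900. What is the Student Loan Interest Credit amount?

$2,646

Student Loan Interest Credit: 21% of the $17,400 excess over $148,500 is $3,654; credit = $6,300 − $3,654 = $2,646.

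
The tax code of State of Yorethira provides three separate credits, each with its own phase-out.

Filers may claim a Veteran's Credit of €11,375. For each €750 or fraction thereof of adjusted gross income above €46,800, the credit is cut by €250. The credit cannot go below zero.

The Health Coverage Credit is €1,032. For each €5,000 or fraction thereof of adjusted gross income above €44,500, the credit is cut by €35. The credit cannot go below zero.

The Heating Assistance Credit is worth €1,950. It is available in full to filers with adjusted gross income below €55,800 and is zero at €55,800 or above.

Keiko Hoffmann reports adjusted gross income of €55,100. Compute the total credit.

Veteran's Credit: income exceeds €46,800 by €8,300, which is 12 full-or-partial €750 increments; reduction = 12 × €250 = €3,000, leaving €8,375.
Health Coverage Credit: income exceeds €44,500 by €10,600, which is 3 full-or-partial €5,000 increments; reduction = 3 × €35 = €105, leaving €927.
Heating Assistance Credit: €55,100 is below the €55,800 cutoff, so the full €1,950 applies.
Total: €8,375 + €927 + €1,950 = €11,252.

€11,252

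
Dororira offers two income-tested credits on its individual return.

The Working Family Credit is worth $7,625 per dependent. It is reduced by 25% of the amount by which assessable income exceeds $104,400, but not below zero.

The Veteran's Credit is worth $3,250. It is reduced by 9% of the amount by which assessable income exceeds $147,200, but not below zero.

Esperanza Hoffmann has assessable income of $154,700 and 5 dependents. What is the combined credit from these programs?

$28,125

Working Family Credit: base = 5 × $7,625 = $38,125. 25% of the $50,300 excess over $104,400 is $12,575; credit = $38,125 − $12,575 = $25,550.
Veteran's Credit: 9% of the $7,500 excess over $147,200 is $675; credit = $3,250 − $675 = $2,575.
Total: $25,550 + $2,575 = $28,125.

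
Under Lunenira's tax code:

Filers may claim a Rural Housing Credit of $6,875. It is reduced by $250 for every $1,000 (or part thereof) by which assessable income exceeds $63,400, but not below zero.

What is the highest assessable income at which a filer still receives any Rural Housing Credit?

After 27 increments the reduction is 27 × $250 = $6,750, leaving $125; one more increment wipes it out. Increment 27 ends at excess 27 × $1,000 = $27,000, so the highest qualifying income is $63,400 + $27,000 = $90,400.

$90,400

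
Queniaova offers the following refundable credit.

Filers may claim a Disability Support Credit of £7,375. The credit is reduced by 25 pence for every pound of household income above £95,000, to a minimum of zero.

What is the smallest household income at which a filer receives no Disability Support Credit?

The credit falls by 25% of each pound above £95,000, so it reaches zero when the excess is £7,375 / 25% = £29,500: income = £95,000 + £29,500 = £124,500.

£124,500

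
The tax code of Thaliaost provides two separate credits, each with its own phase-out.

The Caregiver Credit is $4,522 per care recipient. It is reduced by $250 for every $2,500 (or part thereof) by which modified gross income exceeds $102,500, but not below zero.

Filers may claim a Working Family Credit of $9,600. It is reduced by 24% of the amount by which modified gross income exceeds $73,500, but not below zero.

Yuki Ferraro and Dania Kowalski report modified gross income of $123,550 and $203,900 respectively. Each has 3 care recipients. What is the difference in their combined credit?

Yuki ($123,550): Caregiver Credit: base = 3 × $4,522 = $13,566. income exceeds $102,500 by $21,050, which is 9 full-or-partial $2,500 increments; reduction = 9 × $250 = $2,250, leaving $11,316. Working Family Credit: 24% of the $50,050 excess over $73,500 is $12,012 ≥ base, so the credit is $0. total $11,316 + $0 = $11,316
Dania ($203,900): Caregiver Credit: base = 3 × $4,522 = $13,566. income exceeds $102,500 by $101,400, which is 41 full-or-partial $2,500 increments; reduction = 41 × $250 = $10,250, leaving $3,316. Working Family Credit: 24% of the $130,400 excess over $73,500 is $31,296 ≥ base, so the credit is $0. total $3,316 + $0 = $3,316
Difference: |$11,316 − $3,316| = $8,000.

$8,000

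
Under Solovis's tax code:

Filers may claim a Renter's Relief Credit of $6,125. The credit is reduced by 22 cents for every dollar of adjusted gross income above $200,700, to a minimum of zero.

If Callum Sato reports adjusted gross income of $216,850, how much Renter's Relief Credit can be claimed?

Renter's Relief Credit: 22% of the $16,150 excess over $200,700 is $3,553; credit = $6,125 − $3,553 = $2,572.

$2,572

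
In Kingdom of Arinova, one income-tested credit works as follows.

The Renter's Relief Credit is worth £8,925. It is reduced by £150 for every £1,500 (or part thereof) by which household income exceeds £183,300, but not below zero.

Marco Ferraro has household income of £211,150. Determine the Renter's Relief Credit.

Renter's Relief Credit: income exceeds £183,300 by £27,850, which is 19 full-or-partial £1,500 increments; reduction = 19 × £150 = £2,850, leaving £6,075.

£6,075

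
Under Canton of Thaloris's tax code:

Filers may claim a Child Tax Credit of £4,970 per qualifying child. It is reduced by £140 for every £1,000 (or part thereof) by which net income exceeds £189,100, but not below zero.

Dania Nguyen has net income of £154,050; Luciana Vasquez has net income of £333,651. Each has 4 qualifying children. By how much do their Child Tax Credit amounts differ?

£19,880

Dania (£154,050): Child Tax Credit: base = 4 × £4,970 = £19,880. £154,050 is at or below the £189,100 threshold, so the full £19,880 applies.
Luciana (£333,651): Child Tax Credit: base = 4 × £4,970 = £19,880. income exceeds £189,100 by £144,551 → 145 increments × £140 = £20,300 ≥ base, so the credit is £0.
Difference: |£19,880 − £0| = £19,880.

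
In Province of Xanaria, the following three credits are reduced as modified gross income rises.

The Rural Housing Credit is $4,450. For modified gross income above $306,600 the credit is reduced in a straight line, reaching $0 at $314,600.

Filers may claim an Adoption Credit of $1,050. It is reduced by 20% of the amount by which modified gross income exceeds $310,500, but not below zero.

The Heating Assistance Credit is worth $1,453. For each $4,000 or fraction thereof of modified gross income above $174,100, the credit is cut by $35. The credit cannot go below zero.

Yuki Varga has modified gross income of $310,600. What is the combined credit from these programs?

Rural Housing Credit: $310,600 is $4,000 into a $8,000 phase-out range, leaving 4,000/8,000 of the credit: $4,450 × 4,000/8,000 = $2,225.
Adoption Credit: 20% of the $100 excess over $310,500 is $20; credit = $1,050 − $20 = $1,030.
Heating Assistance Credit: income exceeds $174,100 by $136,500, which is 35 full-or-partial $4,000 increments; reduction = 35 × $35 = $1,225, leaving $228.
Total: $2,225 + $1,030 + $228 = $3,483.

$3,483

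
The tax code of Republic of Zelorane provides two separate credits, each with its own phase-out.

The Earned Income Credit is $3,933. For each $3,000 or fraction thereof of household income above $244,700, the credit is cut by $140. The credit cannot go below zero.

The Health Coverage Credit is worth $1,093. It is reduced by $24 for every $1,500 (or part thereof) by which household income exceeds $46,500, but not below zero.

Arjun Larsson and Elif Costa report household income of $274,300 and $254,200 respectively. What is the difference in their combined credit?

Arjun ($274,300): Earned Income Credit: income exceeds $244,700 by $29,600, which is 10 full-or-partial $3,000 increments; reduction = 10 × $140 = $1,400, leaving $2,533. Health Coverage Credit: income exceeds $46,500 by $227,800 → 152 increments × $24 = $3,648 ≥ base, so the credit is $0. total $2,533 + $0 = $2,533
Elif ($254,200): Earned Income Credit: income exceeds $244,700 by $9,500, which is 4 full-or-partial $3,000 increments; reduction = 4 × $140 = $560, leaving $3,373. Health Coverage Credit: income exceeds $46,500 by $207,700 → 139 increments × $24 = $3,336 ≥ base, so the credit is $0. total $3,373 + $0 = $3,373
Difference: |$2,533 − $3,373| = $840.

$840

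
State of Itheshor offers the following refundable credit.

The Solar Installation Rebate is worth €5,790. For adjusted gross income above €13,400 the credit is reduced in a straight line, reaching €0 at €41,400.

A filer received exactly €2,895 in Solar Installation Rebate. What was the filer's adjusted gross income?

€2,895 is 2,895/5,790 of the full €5,790, so 2,895/5,790 of the €28,000 range has been used: income = €13,400 + €28,000 × 2,895/5,790 = €27,400.

€27,400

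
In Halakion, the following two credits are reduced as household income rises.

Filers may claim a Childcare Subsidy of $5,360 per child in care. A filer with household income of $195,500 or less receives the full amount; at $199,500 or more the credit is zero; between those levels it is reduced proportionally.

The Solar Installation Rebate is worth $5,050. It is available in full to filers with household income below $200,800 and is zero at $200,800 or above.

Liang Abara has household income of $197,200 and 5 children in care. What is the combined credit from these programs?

Childcare Subsidy: base = 5 × $5,360 = $26,800. $197,200 is $1,700 into a $4,000 phase-out range, leaving 2,300/4,000 of the credit: $26,800 × 2,300/4,000 = $15,410.
Solar Installation Rebate: $197,200 is below the $200,800 cutoff, so the full $5,050 applies.
Total: $15,410 + $5,050 = $20,460.

$20,460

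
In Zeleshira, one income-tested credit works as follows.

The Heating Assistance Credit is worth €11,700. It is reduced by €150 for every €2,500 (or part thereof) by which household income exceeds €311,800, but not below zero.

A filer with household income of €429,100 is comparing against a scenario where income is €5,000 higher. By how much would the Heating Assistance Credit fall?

€300

At €429,100 — income exceeds €311,800 by €117,300, which is 47 full-or-partial €2,500 increments; reduction = 47 × €150 = €7,050, leaving €4,650.
At €434,100 — income exceeds €311,800 by €122,300, which is 49 full-or-partial €2,500 increments; reduction = 49 × €150 = €7,350, leaving €4,350.
Lost: €4,650 − €4,350 = €300.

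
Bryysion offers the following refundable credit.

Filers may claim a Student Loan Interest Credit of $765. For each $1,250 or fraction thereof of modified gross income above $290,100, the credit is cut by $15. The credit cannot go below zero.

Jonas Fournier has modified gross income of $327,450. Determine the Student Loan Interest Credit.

$315

Student Loan Interest Credit: income exceeds $290,100 by $37,350, which is 30 full-or-partial $1,250 increments; reduction = 30 × $15 = $450, leaving $315.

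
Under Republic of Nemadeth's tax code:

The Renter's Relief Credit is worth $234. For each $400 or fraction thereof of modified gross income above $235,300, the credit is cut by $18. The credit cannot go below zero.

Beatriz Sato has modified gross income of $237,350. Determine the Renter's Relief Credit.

Renter's Relief Credit: income exceeds $235,300 by $2,050, which is 6 full-or-partial $400 increments; reduction = 6 × $18 = $108, leaving $126.

$126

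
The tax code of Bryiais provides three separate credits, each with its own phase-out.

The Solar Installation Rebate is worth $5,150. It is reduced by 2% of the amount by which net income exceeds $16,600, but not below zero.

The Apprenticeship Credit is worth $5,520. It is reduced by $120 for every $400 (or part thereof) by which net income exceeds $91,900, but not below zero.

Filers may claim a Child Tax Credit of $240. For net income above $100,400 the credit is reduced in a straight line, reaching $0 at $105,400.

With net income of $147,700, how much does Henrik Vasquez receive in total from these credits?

$2,528

Solar Installation Rebate: 2% of the $131,100 excess over $16,600 is $2,622; credit = $5,150 − $2,622 = $2,528.
Apprenticeship Credit: income exceeds $91,900 by $55,800 → 140 increments × $120 = $16,800 ≥ base, so the credit is $0.
Child Tax Credit: $147,700 is at or above $105,400, so the credit is $0.
Total: $2,528 + $0 + $0 = $2,528.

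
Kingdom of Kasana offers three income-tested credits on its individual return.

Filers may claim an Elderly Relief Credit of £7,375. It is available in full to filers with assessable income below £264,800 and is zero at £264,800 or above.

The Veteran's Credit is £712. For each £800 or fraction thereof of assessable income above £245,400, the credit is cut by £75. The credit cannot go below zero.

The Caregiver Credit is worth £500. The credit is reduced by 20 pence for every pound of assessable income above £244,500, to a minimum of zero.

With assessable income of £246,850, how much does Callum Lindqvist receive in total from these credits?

£7,967

Elderly Relief Credit: £246,850 is below the £264,800 cutoff, so the full £7,375 applies.
Veteran's Credit: income exceeds £245,400 by £1,450, which is 2 full-or-partial £800 increments; reduction = 2 × £75 = £150, leaving £562.
Caregiver Credit: 20% of the £2,350 excess over £244,500 is £470; credit = £500 − £470 = £30.
Total: £7,375 + £562 + £30 = £7,967.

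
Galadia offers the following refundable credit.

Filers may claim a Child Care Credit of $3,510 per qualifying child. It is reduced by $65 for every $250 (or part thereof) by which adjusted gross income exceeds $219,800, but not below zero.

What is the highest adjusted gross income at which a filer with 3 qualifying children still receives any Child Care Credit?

$260,050

Full credit = 3 × $3,510 = $10,530.
After 161 increments the reduction is 161 × $65 = $10,465, leaving $65; one more increment wipes it out. Increment 161 ends at excess 161 × $250 = $40,250, so the highest qualifying income is $219,800 + $40,250 = $260,050.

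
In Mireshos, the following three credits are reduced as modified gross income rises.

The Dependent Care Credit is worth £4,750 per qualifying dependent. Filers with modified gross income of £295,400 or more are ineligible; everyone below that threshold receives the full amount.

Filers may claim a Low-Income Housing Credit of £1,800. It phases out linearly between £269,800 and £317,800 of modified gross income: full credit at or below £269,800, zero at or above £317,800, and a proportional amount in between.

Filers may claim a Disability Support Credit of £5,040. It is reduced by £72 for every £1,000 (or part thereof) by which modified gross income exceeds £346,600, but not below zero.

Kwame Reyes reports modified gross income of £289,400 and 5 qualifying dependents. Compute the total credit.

Dependent Care Credit: base = 5 × £4,750 = £23,750. £289,400 is below the £295,400 cutoff, so the full £23,750 applies.
Low-Income Housing Credit: £289,400 is £19,600 into a £48,000 phase-out range, leaving 28,400/48,000 of the credit: £1,800 × 28,400/48,000 = £1,065.
Disability Support Credit: £289,400 is at or below the £346,600 threshold, so the full £5,040 applies.
Total: £23,750 + £1,065 + £5,040 = £29,855.

£29,855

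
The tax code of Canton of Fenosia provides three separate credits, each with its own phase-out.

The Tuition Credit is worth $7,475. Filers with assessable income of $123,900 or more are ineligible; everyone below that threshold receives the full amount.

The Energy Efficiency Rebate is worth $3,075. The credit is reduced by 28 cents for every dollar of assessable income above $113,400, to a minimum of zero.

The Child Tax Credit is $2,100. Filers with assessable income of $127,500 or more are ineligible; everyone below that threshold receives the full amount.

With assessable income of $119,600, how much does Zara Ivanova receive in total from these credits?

$10,914

Tuition Credit: $119,600 is below the $123,900 cutoff, so the full $7,475 applies.
Energy Efficiency Rebate: 28% of the $6,200 excess over $113,400 is $1,736; credit = $3,075 − $1,736 = $1,339.
Child Tax Credit: $119,600 is below the $127,500 cutoff, so the full $2,100 applies.
Total: $7,475 + $1,339 + $2,100 = $10,914.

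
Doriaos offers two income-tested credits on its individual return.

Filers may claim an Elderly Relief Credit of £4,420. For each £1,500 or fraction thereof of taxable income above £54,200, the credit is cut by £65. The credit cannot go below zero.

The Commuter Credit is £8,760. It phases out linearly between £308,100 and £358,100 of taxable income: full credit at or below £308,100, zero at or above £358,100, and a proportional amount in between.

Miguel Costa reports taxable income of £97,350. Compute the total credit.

Elderly Relief Credit: income exceeds £54,200 by £43,150, which is 29 full-or-partial £1,500 increments; reduction = 29 × £65 = £1,885, leaving £2,535.
Commuter Credit: £97,350 is at or below the £308,100 threshold, so the full £8,760 applies.
Total: £2,535 + £8,760 = £11,295.

£11,295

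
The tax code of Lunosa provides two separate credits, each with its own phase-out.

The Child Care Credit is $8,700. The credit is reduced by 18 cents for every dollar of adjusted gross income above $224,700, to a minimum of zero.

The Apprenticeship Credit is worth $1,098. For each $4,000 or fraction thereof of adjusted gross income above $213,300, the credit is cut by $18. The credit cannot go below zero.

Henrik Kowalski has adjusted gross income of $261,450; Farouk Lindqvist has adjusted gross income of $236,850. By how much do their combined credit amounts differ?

Henrik ($261,450): Child Care Credit: 18% of the $36,750 excess over $224,700 is $6,615; credit = $8,700 − $6,615 = $2,085. Apprenticeship Credit: income exceeds $213,300 by $48,150, which is 13 full-or-partial $4,000 increments; reduction = 13 × $18 = $234, leaving $864. total $2,085 + $864 = $2,949
Farouk ($236,850): Child Care Credit: 18% of the $12,150 excess over $224,700 is $2,187; credit = $8,700 − $2,187 = $6,513. Apprenticeship Credit: income exceeds $213,300 by $23,550, which is 6 full-or-partial $4,000 increments; reduction = 6 × $18 = $108, leaving $990. total $6,513 + $990 = $7,503
Difference: |$2,949 − $7,503| = $4,554.

$4,554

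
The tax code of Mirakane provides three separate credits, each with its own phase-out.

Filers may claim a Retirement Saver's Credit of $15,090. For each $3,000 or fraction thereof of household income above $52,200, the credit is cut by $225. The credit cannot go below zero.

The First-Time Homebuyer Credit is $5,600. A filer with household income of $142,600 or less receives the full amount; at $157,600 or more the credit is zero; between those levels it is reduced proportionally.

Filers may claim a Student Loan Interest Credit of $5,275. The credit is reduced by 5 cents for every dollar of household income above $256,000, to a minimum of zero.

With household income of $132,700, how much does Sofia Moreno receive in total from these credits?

Retirement Saver's Credit: income exceeds $52,200 by $80,500, which is 27 full-or-partial $3,000 increments; reduction = 27 × $225 = $6,075, leaving $9,015.
First-Time Homebuyer Credit: $132,700 is at or below the $142,600 threshold, so the full $5,600 applies.
Student Loan Interest Credit: $132,700 is at or below the $256,000 threshold, so the full $5,275 applies.
Total: $9,015 + $5,600 + $5,275 = $19,890.

$19,890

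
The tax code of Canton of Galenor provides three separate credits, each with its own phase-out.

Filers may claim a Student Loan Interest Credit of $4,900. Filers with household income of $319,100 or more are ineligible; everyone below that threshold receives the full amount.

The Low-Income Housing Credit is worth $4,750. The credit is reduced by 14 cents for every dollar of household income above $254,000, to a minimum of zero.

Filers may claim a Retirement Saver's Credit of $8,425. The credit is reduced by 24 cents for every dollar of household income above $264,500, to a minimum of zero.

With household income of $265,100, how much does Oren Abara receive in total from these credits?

Student Loan Interest Credit: $265,100 is below the $319,100 cutoff, so the full $4,900 applies.
Low-Income Housing Credit: 14% of the $11,100 excess over $254,000 is $1,554; credit = $4,750 − $1,554 = $3,196.
Retirement Saver's Credit: 24% of the $600 excess over $264,500 is $144; credit = $8,425 − $144 = $8,281.
Total: $4,900 + $3,196 + $8,281 = $16,377.

$16,377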